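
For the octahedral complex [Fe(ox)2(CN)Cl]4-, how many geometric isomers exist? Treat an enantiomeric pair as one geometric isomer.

2

Each ox is bidentate and must span two cis positions.
Systematic placement gives 2 geometric isomers: CN and Cl mutually trans; CN and Cl mutually cis (chiral).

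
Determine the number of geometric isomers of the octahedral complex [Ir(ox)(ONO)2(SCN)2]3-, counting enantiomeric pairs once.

3

The six octahedral sites form three mutually perpendicular trans pairs.
Each ox is bidentate and must span two cis positions.
Systematic placement gives 3 geometric isomers: ONO trans, SCN cis; ONO cis, SCN cis (chiral); ONO cis, SCN trans.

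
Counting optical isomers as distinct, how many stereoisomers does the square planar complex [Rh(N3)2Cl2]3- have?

In a square planar complex each vertex has one trans partner and two cis neighbours.
There are 2 geometric isomers: N3 cis; N3 trans.
Each arrangement has an internal mirror plane or centre of symmetry, so none is chiral.

2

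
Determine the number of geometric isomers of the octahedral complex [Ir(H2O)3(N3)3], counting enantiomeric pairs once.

2

The six octahedral sites form three mutually perpendicular trans pairs.
The distinct arrangements are (2 in all): H2O mer; H2O fac.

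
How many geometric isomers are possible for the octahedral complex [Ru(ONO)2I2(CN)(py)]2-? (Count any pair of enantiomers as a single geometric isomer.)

In an octahedral complex each vertex has one trans partner and four cis neighbours.
Systematic placement gives 6 geometric isomers: ONO cis, I cis (3 arrangements, 2 chiral); ONO trans, I cis; ONO cis, I trans; ONO trans, I trans.

6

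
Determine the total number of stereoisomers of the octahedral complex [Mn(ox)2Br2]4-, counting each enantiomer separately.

An octahedron has six vertices in three trans pairs; every non-trans pair is cis.
Each ox is bidentate and must span two cis positions.
There are 2 geometric isomers: Br trans; Br cis (chiral).
One of these lacks any improper symmetry element and so occurs as an enantiomeric pair, giving 2 + 1 = 3 stereoisomers in total.

3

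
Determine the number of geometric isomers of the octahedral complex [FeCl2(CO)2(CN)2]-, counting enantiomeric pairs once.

The six octahedral sites form three mutually perpendicular trans pairs.
There are 5 geometric isomers: Cl trans, CO trans, CN trans; Cl cis, CO cis, CN trans; Cl trans, CO cis, CN cis; Cl cis, CO cis, CN cis (chiral); Cl cis, CO trans, CN cis.

5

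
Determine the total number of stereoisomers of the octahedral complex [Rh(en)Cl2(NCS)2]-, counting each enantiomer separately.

4

The six octahedral sites form three mutually perpendicular trans pairs.
Each en is bidentate and must span two cis positions.
Working through the distinct placements yields 3 geometric isomers: Cl trans, NCS cis; Cl cis, NCS cis (chiral); Cl cis, NCS trans.
One of these lacks any improper symmetry element and so occurs as an enantiomeric pair, giving 3 + 1 = 4 stereoisomers in total.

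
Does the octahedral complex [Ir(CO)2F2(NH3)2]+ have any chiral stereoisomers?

An octahedron has six vertices in three trans pairs; every non-trans pair is cis.
Systematic placement gives 5 geometric isomers: CO trans, F trans, NH3 trans; CO trans, F cis, NH3 cis; CO cis, F cis, NH3 trans; CO cis, F cis, NH3 cis (chiral); CO cis, F trans, NH3 cis.
One of these lacks any improper symmetry element and so occurs as an enantiomeric pair, giving 5 + 1 = 6 stereoisomers in total.

yes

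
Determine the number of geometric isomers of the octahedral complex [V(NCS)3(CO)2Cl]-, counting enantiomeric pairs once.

An octahedron has six vertices in three trans pairs; every non-trans pair is cis.
Working through the distinct placements yields 3 geometric isomers: NCS mer, CO trans; NCS mer, CO cis; NCS fac, CO cis.

3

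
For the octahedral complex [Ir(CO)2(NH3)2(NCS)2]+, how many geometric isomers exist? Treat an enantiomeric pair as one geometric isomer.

In an octahedral complex each vertex has one trans partner and four cis neighbours.
The distinct arrangements are (5 in all): CO trans, NH3 trans, NCS trans; CO trans, NH3 cis, NCS cis; CO cis, NH3 trans, NCS cis; CO cis, NH3 cis, NCS cis (chiral); CO cis, NH3 cis, NCS trans.

5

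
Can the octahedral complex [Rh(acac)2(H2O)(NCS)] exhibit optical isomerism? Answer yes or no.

Each acac is bidentate and must span two cis positions.
Working through the distinct placements yields 2 geometric isomers: H2O and NCS mutually trans; H2O and NCS mutually cis (chiral).
One of these lacks any improper symmetry element and so occurs as an enantiomeric pair, giving 2 + 1 = 3 stereoisomers in total.

yes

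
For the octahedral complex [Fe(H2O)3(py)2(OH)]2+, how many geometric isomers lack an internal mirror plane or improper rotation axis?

0

An octahedron has six vertices in three trans pairs; every non-trans pair is cis.
Systematic placement gives 3 geometric isomers: H2O mer, py trans; H2O mer, py cis; H2O fac, py cis.
Each arrangement has an internal mirror plane or centre of symmetry, so none is chiral.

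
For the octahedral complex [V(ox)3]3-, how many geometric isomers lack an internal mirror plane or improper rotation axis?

An octahedron has six vertices in three trans pairs; every non-trans pair is cis.
Each ox is bidentate and must span two cis positions.
Only one geometric arrangement is possible; it has no improper symmetry element, so it exists as a pair of enantiomers (2 stereoisomers).

1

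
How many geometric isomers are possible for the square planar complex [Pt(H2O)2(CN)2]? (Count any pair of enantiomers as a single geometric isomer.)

A square has two trans pairs of vertices; adjacent vertices are cis.
The distinct arrangements are (2 in all): H2O cis; H2O trans.

2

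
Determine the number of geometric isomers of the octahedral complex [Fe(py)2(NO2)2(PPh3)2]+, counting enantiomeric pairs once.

5

The distinct arrangements are (5 in all): py trans, NO2 trans, PPh3 trans; py cis, NO2 trans, PPh3 cis; py trans, NO2 cis, PPh3 cis; py cis, NO2 cis, PPh3 cis (chiral); py cis, NO2 cis, PPh3 trans.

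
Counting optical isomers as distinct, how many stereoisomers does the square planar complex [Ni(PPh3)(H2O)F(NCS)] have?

3

In a square planar complex each vertex has one trans partner and two cis neighbours.
The distinct arrangements are (3 in all): (F/NCS trans, H2O/PPh3 trans); (F/PPh3 trans, H2O/NCS trans); (F/H2O trans, NCS/PPh3 trans).
Each arrangement has an internal mirror plane or centre of symmetry, so none is chiral.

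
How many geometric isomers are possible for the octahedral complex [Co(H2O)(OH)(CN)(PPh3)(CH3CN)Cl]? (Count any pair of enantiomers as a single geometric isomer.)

15

In an octahedral complex each vertex has one trans partner and four cis neighbours.
Systematic enumeration (placing each ligand type in turn and discarding arrangements equivalent by rotation or reflection) gives 15 geometric isomers.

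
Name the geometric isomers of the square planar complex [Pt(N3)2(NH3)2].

A square has two trans pairs of vertices; adjacent vertices are cis.
The distinct arrangements are (2 in all): N3 cis; N3 trans.

cis and trans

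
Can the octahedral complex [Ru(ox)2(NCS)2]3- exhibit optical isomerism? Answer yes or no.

An octahedron has six vertices in three trans pairs; every non-trans pair is cis.
Each ox is bidentate and must span two cis positions.
The distinct arrangements are (2 in all): NCS trans; NCS cis (chiral).
One of these lacks any improper symmetry element and so occurs as an enantiomeric pair, giving 2 + 1 = 3 stereoisomers in total.

yes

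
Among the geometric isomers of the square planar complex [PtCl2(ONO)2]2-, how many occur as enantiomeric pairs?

A square has two trans pairs of vertices; adjacent vertices are cis.
Systematic placement gives 2 geometric isomers: Cl cis; Cl trans.
Each arrangement has an internal mirror plane or centre of symmetry, so none is chiral.

0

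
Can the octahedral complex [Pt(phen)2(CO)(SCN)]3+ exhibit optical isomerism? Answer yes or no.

yes

Each phen is bidentate and must span two cis positions.
Systematic placement gives 2 geometric isomers: CO and SCN mutually trans; CO and SCN mutually cis (chiral).
One of these lacks any improper symmetry element and so occurs as an enantiomeric pair, giving 2 + 1 = 3 stereoisomers in total.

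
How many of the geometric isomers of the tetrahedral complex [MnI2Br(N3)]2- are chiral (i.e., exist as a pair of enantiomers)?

In a tetrahedral complex all four positions are equivalent and every pair of ligands is adjacent — there is no cis/trans distinction.
Only one geometric arrangement is possible.

0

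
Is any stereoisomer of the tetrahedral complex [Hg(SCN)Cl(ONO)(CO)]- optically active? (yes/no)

All four vertices of a tetrahedron are equivalent and mutually adjacent, so cis/trans isomerism cannot arise.
Only one geometric arrangement is possible; it has no improper symmetry element, so it exists as a pair of enantiomers (2 stereoisomers).

yes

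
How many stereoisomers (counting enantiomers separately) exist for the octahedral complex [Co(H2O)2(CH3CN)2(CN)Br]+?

The six octahedral sites form three mutually perpendicular trans pairs.
Working through the distinct placements yields 6 geometric isomers: H2O trans, CH3CN cis; H2O cis, CH3CN cis (3 arrangements, 2 chiral); H2O trans, CH3CN trans; H2O cis, CH3CN trans.
Of these, 2 lack any improper symmetry element and so occur as enantiomeric pairs, giving 6 + 2 = 8 stereoisomers in total.

8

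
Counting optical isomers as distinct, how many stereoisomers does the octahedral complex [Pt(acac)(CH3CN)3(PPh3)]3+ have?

2

Each acac is bidentate and must span two cis positions.
The distinct arrangements are (2 in all): CH3CN mer; CH3CN fac.
Each arrangement has an internal mirror plane or centre of symmetry, so none is chiral.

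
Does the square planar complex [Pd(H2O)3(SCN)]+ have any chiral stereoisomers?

A square has two trans pairs of vertices; adjacent vertices are cis.
Only one geometric arrangement is possible.

no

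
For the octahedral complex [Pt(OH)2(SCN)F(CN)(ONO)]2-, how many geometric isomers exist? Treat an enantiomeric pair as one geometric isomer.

9

Systematic enumeration (placing each ligand type in turn and discarding arrangements equivalent by rotation or reflection) gives 9 geometric isomers.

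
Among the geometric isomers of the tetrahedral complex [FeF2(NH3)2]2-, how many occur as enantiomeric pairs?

0

All four vertices of a tetrahedron are equivalent and mutually adjacent, so cis/trans isomerism cannot arise.
Only one geometric arrangement is possible.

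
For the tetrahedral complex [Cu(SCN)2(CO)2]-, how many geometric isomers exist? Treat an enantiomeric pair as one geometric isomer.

In a tetrahedral complex all four positions are equivalent and every pair of ligands is adjacent — there is no cis/trans distinction.
Only one geometric arrangement is possible.

1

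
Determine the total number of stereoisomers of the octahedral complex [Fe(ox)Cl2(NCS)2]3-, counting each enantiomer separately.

4

The six octahedral sites form three mutually perpendicular trans pairs.
Each ox is bidentate and must span two cis positions.
The distinct arrangements are (3 in all): Cl trans, NCS cis; Cl cis, NCS cis (chiral); Cl cis, NCS trans.
One of these lacks any improper symmetry element and so occurs as an enantiomeric pair, giving 3 + 1 = 4 stereoisomers in total.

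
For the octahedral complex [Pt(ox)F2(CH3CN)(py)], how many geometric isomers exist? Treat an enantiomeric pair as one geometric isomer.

4

The six octahedral sites form three mutually perpendicular trans pairs.
Each ox is bidentate and must span two cis positions.
The distinct arrangements are (4 in all): F cis (3 arrangements, 2 chiral); F trans.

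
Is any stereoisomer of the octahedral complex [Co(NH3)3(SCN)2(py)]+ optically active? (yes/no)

An octahedron has six vertices in three trans pairs; every non-trans pair is cis.
The distinct arrangements are (3 in all): NH3 mer, SCN cis; NH3 mer, SCN trans; NH3 fac, SCN cis.
Each arrangement has an internal mirror plane or centre of symmetry, so none is chiral.

no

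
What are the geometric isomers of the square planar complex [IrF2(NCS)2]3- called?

cis and trans

There are 2 geometric isomers: F cis; F trans.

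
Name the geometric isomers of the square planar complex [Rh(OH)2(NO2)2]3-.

cis and trans

A square has two trans pairs of vertices; adjacent vertices are cis.
Systematic placement gives 2 geometric isomers: OH cis; OH trans.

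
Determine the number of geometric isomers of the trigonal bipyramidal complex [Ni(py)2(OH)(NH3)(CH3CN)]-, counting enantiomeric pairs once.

A trigonal bipyramid has two axial and three equatorial sites, which are chemically inequivalent.
Systematic enumeration (placing each ligand type in turn and discarding arrangements equivalent by rotation or reflection) gives 7 geometric isomers.

7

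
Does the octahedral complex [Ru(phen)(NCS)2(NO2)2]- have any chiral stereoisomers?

yes

In an octahedral complex each vertex has one trans partner and four cis neighbours.
Each phen is bidentate and must span two cis positions.
Systematic placement gives 3 geometric isomers: NCS trans, NO2 cis; NCS cis, NO2 cis (chiral); NCS cis, NO2 trans.
One of these lacks any improper symmetry element and so occurs as an enantiomeric pair, giving 3 + 1 = 4 stereoisomers in total.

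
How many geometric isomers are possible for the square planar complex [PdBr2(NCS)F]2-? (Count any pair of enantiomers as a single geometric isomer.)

In a square planar complex each vertex has one trans partner and two cis neighbours.
Working through the distinct placements yields 2 geometric isomers: Br cis; Br trans.

2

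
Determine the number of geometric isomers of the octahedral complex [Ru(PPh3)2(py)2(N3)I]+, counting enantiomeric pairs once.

An octahedron has six vertices in three trans pairs; every non-trans pair is cis.
Working through the distinct placements yields 6 geometric isomers: PPh3 trans, py trans; PPh3 cis, py cis (3 arrangements, 2 chiral); PPh3 cis, py trans; PPh3 trans, py cis.

6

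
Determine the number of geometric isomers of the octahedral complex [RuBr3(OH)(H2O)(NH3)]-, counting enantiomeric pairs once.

An octahedron has six vertices in three trans pairs; every non-trans pair is cis.
The distinct arrangements are (4 in all): Br mer (3 arrangements); Br fac (chiral).

4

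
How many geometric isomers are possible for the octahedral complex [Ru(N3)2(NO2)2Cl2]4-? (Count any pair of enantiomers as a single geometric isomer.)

5

In an octahedral complex each vertex has one trans partner and four cis neighbours.
Working through the distinct placements yields 5 geometric isomers: N3 trans, NO2 trans, Cl trans; N3 cis, NO2 cis, Cl trans; N3 cis, NO2 trans, Cl cis; N3 cis, NO2 cis, Cl cis (chiral); N3 trans, NO2 cis, Cl cis.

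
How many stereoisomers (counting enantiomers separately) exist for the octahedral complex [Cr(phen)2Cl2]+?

3

In an octahedral complex each vertex has one trans partner and four cis neighbours.
Each phen is bidentate and must span two cis positions.
There are 2 geometric isomers: Cl trans; Cl cis (chiral).
One of these lacks any improper symmetry element and so occurs as an enantiomeric pair, giving 2 + 1 = 3 stereoisomers in total.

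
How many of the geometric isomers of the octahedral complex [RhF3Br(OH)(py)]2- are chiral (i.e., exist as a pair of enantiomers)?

1

Working through the distinct placements yields 4 geometric isomers: F mer (3 arrangements); F fac (chiral).
One of these lacks any improper symmetry element and so occurs as an enantiomeric pair, giving 4 + 1 = 5 stereoisomers in total.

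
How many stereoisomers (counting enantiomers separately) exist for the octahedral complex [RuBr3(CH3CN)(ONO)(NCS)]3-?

The distinct arrangements are (4 in all): Br mer (3 arrangements); Br fac (chiral).
One of these lacks any improper symmetry element and so occurs as an enantiomeric pair, giving 4 + 1 = 5 stereoisomers in total.

5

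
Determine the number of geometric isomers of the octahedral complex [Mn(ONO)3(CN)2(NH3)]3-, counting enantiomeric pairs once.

3

The six octahedral sites form three mutually perpendicular trans pairs.
There are 3 geometric isomers: ONO mer, CN trans; ONO mer, CN cis; ONO fac, CN cis.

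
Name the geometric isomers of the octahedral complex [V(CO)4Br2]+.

cis and trans

An octahedron has six vertices in three trans pairs; every non-trans pair is cis.
Working through the distinct placements yields 2 geometric isomers: Br trans; Br cis.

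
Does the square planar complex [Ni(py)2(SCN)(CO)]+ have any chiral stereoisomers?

The distinct arrangements are (2 in all): py cis; py trans.
Each arrangement has an internal mirror plane or centre of symmetry, so none is chiral.

no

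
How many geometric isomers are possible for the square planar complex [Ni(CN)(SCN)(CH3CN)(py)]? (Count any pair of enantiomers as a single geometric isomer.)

3

In a square planar complex each vertex has one trans partner and two cis neighbours.
There are 3 geometric isomers: (CH3CN/SCN trans, CN/py trans); (CH3CN/py trans, CN/SCN trans); (CH3CN/CN trans, SCN/py trans).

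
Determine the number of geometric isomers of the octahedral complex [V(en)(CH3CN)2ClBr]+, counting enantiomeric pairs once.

Each en is bidentate and must span two cis positions.
Systematic placement gives 4 geometric isomers: CH3CN cis (3 arrangements, 2 chiral); CH3CN trans.

4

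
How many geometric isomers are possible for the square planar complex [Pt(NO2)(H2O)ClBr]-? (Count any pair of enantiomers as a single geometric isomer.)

In a square planar complex each vertex has one trans partner and two cis neighbours.
The distinct arrangements are (3 in all): (Br/H2O trans, Cl/NO2 trans); (Br/NO2 trans, Cl/H2O trans); (Br/Cl trans, H2O/NO2 trans).

3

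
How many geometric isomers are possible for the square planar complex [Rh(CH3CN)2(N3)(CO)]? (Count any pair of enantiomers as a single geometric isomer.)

2

In a square planar complex each vertex has one trans partner and two cis neighbours.
The distinct arrangements are (2 in all): CH3CN cis; CH3CN trans.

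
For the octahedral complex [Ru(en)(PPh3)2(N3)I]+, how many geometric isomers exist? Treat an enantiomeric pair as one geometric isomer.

4

Each en is bidentate and must span two cis positions.
The distinct arrangements are (4 in all): PPh3 cis (3 arrangements, 2 chiral); PPh3 trans.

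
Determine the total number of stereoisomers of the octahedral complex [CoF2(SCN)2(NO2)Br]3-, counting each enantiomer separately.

Systematic placement gives 6 geometric isomers: F cis, SCN trans; F cis, SCN cis (3 arrangements, 2 chiral); F trans, SCN trans; F trans, SCN cis.
Of these, 2 lack any improper symmetry element and so occur as enantiomeric pairs, giving 6 + 2 = 8 stereoisomers in total.

8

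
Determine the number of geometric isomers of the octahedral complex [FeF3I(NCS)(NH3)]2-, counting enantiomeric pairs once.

The six octahedral sites form three mutually perpendicular trans pairs.
The distinct arrangements are (4 in all): F mer (3 arrangements); F fac (chiral).

4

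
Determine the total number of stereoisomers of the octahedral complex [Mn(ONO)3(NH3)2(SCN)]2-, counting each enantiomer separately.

3

In an octahedral complex each vertex has one trans partner and four cis neighbours.
Systematic placement gives 3 geometric isomers: ONO mer, NH3 trans; ONO fac, NH3 cis; ONO mer, NH3 cis.
Each arrangement has an internal mirror plane or centre of symmetry, so none is chiral.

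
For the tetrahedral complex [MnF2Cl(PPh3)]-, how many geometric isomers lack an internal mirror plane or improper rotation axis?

0

All four vertices of a tetrahedron are equivalent and mutually adjacent, so cis/trans isomerism cannot arise.
Only one geometric arrangement is possible.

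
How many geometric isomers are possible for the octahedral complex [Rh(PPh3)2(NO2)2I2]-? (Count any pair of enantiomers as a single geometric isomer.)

5

In an octahedral complex each vertex has one trans partner and four cis neighbours.
Working through the distinct placements yields 5 geometric isomers: PPh3 trans, NO2 trans, I trans; PPh3 cis, NO2 cis, I trans; PPh3 trans, NO2 cis, I cis; PPh3 cis, NO2 cis, I cis (chiral); PPh3 cis, NO2 trans, I cis.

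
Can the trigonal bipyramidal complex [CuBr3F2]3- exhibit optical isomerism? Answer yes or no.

In a trigonal bipyramid the two axial positions differ from the three equatorial ones.
Systematic placement gives 3 geometric isomers: F both equatorial; F one axial, one equatorial; F both axial.
Each arrangement has an internal mirror plane or centre of symmetry, so none is chiral.

no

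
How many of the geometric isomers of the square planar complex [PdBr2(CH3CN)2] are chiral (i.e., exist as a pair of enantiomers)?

0

A square has two trans pairs of vertices; adjacent vertices are cis.
There are 2 geometric isomers: Br cis; Br trans.
Each arrangement has an internal mirror plane or centre of symmetry, so none is chiral.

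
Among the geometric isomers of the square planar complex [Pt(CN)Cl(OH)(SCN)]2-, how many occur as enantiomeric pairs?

0

A square has two trans pairs of vertices; adjacent vertices are cis.
Working through the distinct placements yields 3 geometric isomers: (CN/OH trans, Cl/SCN trans); (CN/SCN trans, Cl/OH trans); (CN/Cl trans, OH/SCN trans).
Each arrangement has an internal mirror plane or centre of symmetry, so none is chiral.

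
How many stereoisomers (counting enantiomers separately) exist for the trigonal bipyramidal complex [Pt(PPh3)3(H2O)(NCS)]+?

4

In a trigonal bipyramid the two axial positions differ from the three equatorial ones.
The distinct arrangements are (4 in all): H2O axial, NCS axial; H2O axial, NCS equatorial; H2O equatorial, NCS axial; H2O equatorial, NCS equatorial.
Each arrangement has an internal mirror plane or centre of symmetry, so none is chiral.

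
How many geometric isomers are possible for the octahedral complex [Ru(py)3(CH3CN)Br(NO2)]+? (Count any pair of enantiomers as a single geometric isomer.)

The six octahedral sites form three mutually perpendicular trans pairs.
The distinct arrangements are (4 in all): py mer (3 arrangements); py fac (chiral).

4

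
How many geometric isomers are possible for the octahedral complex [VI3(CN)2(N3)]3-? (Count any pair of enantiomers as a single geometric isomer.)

The six octahedral sites form three mutually perpendicular trans pairs.
Systematic placement gives 3 geometric isomers: I mer, CN trans; I fac, CN cis; I mer, CN cis.

3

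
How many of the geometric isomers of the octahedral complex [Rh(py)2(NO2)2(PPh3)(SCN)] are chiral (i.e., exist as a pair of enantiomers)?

In an octahedral complex each vertex has one trans partner and four cis neighbours.
The distinct arrangements are (6 in all): py trans, NO2 trans; py cis, NO2 trans; py trans, NO2 cis; py cis, NO2 cis (3 arrangements, 2 chiral).
Of these, 2 lack any improper symmetry element and so occur as enantiomeric pairs, giving 6 + 2 = 8 stereoisomers in total.

2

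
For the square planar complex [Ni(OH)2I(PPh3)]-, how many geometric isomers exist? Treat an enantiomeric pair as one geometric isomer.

Systematic placement gives 2 geometric isomers: OH cis; OH trans.

2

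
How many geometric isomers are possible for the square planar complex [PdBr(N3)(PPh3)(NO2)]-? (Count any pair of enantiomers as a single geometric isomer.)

3

A square has two trans pairs of vertices; adjacent vertices are cis.
There are 3 geometric isomers: (Br/NO2 trans, N3/PPh3 trans); (Br/PPh3 trans, N3/NO2 trans); (Br/N3 trans, NO2/PPh3 trans).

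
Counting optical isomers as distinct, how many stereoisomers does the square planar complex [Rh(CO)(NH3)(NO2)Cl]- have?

In a square planar complex each vertex has one trans partner and two cis neighbours.
The distinct arrangements are (3 in all): (CO/NH3 trans, Cl/NO2 trans); (CO/NO2 trans, Cl/NH3 trans); (CO/Cl trans, NH3/NO2 trans).
Each arrangement has an internal mirror plane or centre of symmetry, so none is chiral.

3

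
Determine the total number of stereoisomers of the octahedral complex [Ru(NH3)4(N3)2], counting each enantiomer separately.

In an octahedral complex each vertex has one trans partner and four cis neighbours.
Working through the distinct placements yields 2 geometric isomers: N3 trans; N3 cis.
Each arrangement has an internal mirror plane or centre of symmetry, so none is chiral.

2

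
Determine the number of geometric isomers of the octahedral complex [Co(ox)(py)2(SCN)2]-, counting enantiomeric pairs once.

Each ox is bidentate and must span two cis positions.
Working through the distinct placements yields 3 geometric isomers: py cis, SCN trans; py trans, SCN cis; py cis, SCN cis (chiral).

3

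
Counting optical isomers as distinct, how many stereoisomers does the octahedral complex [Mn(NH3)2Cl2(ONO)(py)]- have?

8

Systematic placement gives 6 geometric isomers: NH3 trans, Cl trans; NH3 cis, Cl trans; NH3 cis, Cl cis (3 arrangements, 2 chiral); NH3 trans, Cl cis.
Of these, 2 lack any improper symmetry element and so occur as enantiomeric pairs, giving 6 + 2 = 8 stereoisomers in total.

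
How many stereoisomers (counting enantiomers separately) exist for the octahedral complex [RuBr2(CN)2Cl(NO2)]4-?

The six octahedral sites form three mutually perpendicular trans pairs.
The distinct arrangements are (6 in all): Br trans, CN trans; Br trans, CN cis; Br cis, CN cis (3 arrangements, 2 chiral); Br cis, CN trans.
Of these, 2 lack any improper symmetry element and so occur as enantiomeric pairs, giving 6 + 2 = 8 stereoisomers in total.

8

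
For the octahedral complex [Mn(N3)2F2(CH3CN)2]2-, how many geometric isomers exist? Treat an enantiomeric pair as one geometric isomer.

5

There are 5 geometric isomers: N3 trans, F trans, CH3CN trans; N3 cis, F cis, CH3CN trans; N3 trans, F cis, CH3CN cis; N3 cis, F cis, CH3CN cis (chiral); N3 cis, F trans, CH3CN cis.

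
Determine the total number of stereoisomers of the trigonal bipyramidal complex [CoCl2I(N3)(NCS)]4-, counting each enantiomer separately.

10

Systematic enumeration (placing each ligand type in turn and discarding arrangements equivalent by rotation or reflection) gives 7 geometric isomers.
Of these, 3 lack any improper symmetry element and so occur as enantiomeric pairs, giving 7 + 3 = 10 stereoisomers in total.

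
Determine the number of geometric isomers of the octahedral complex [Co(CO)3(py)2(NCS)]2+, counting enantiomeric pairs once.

3

In an octahedral complex each vertex has one trans partner and four cis neighbours.
The distinct arrangements are (3 in all): CO mer, py trans; CO mer, py cis; CO fac, py cis.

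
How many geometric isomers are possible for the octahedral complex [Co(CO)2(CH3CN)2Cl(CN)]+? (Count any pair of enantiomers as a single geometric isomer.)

6

The six octahedral sites form three mutually perpendicular trans pairs.
There are 6 geometric isomers: CO cis, CH3CN trans; CO trans, CH3CN trans; CO cis, CH3CN cis (3 arrangements, 2 chiral); CO trans, CH3CN cis.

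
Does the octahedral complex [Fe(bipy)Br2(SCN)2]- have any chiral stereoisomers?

yes

The six octahedral sites form three mutually perpendicular trans pairs.
Each bipy is bidentate and must span two cis positions.
The distinct arrangements are (3 in all): Br trans, SCN cis; Br cis, SCN cis (chiral); Br cis, SCN trans.
One of these lacks any improper symmetry element and so occurs as an enantiomeric pair, giving 3 + 1 = 4 stereoisomers in total.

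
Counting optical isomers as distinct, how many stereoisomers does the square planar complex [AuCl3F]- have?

In a square planar complex each vertex has one trans partner and two cis neighbours.
Only one geometric arrangement is possible.

1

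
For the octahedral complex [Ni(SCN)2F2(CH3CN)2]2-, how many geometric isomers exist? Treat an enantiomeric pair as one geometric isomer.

The six octahedral sites form three mutually perpendicular trans pairs.
The distinct arrangements are (5 in all): SCN trans, F trans, CH3CN trans; SCN cis, F cis, CH3CN trans; SCN trans, F cis, CH3CN cis; SCN cis, F cis, CH3CN cis (chiral); SCN cis, F trans, CH3CN cis.

5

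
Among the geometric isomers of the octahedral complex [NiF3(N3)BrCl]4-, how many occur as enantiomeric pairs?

The six octahedral sites form three mutually perpendicular trans pairs.
Working through the distinct placements yields 4 geometric isomers: F mer (3 arrangements); F fac (chiral).
One of these lacks any improper symmetry element and so occurs as an enantiomeric pair, giving 4 + 1 = 5 stereoisomers in total.

1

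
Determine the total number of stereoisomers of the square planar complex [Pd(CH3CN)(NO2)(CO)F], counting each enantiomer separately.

Working through the distinct placements yields 3 geometric isomers: (CH3CN/F trans, CO/NO2 trans); (CH3CN/NO2 trans, CO/F trans); (CH3CN/CO trans, F/NO2 trans).
Each arrangement has an internal mirror plane or centre of symmetry, so none is chiral.

3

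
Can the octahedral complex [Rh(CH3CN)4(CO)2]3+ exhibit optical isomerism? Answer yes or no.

no

The six octahedral sites form three mutually perpendicular trans pairs.
The distinct arrangements are (2 in all): CO trans; CO cis.
Each arrangement has an internal mirror plane or centre of symmetry, so none is chiral.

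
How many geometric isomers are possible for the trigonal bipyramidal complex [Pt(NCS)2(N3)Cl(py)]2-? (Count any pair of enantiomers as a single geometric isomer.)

In a trigonal bipyramid the two axial positions differ from the three equatorial ones.
Placing the ligands in turn and identifying arrangements related by rotation or reflection leaves 7 distinct geometric isomers.

7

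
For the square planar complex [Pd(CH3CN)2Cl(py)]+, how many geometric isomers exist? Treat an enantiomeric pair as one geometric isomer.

2

The distinct arrangements are (2 in all): CH3CN cis; CH3CN trans.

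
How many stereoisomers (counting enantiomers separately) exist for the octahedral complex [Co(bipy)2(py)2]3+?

The six octahedral sites form three mutually perpendicular trans pairs.
Each bipy is bidentate and must span two cis positions.
Systematic placement gives 2 geometric isomers: py trans; py cis (chiral).
One of these lacks any improper symmetry element and so occurs as an enantiomeric pair, giving 2 + 1 = 3 stereoisomers in total.

3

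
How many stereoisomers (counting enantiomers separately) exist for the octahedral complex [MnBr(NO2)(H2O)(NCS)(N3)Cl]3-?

30

In an octahedral complex each vertex has one trans partner and four cis neighbours.
Exhaustive case analysis gives 15 geometric isomers.
Of these, 15 lack any improper symmetry element and so occur as enantiomeric pairs, giving 15 + 15 = 30 stereoisomers in total.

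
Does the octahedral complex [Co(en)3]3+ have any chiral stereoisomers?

yes

The six octahedral sites form three mutually perpendicular trans pairs.
Each en is bidentate and must span two cis positions.
Only one geometric arrangement is possible; it has no improper symmetry element, so it exists as a pair of enantiomers (2 stereoisomers).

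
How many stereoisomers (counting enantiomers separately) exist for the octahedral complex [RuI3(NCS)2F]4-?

3

An octahedron has six vertices in three trans pairs; every non-trans pair is cis.
Working through the distinct placements yields 3 geometric isomers: I mer, NCS trans; I fac, NCS cis; I mer, NCS cis.
Each arrangement has an internal mirror plane or centre of symmetry, so none is chiral.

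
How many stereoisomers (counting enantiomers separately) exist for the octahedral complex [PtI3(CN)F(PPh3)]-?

5

The six octahedral sites form three mutually perpendicular trans pairs.
There are 4 geometric isomers: I mer (3 arrangements); I fac (chiral).
One of these lacks any improper symmetry element and so occurs as an enantiomeric pair, giving 4 + 1 = 5 stereoisomers in total.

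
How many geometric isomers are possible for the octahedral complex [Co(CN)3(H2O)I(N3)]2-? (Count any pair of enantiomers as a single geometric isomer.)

There are 4 geometric isomers: CN mer (3 arrangements); CN fac (chiral).

4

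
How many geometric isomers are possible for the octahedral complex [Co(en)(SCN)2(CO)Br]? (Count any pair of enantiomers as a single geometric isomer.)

4

Each en is bidentate and must span two cis positions.
The distinct arrangements are (4 in all): SCN cis (3 arrangements, 2 chiral); SCN trans.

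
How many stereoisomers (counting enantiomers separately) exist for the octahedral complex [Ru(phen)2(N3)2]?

In an octahedral complex each vertex has one trans partner and four cis neighbours.
Each phen is bidentate and must span two cis positions.
Working through the distinct placements yields 2 geometric isomers: N3 trans; N3 cis (chiral).
One of these lacks any improper symmetry element and so occurs as an enantiomeric pair, giving 2 + 1 = 3 stereoisomers in total.

3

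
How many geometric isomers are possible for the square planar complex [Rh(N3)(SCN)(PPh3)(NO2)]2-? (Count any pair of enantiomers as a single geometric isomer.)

A square has two trans pairs of vertices; adjacent vertices are cis.
There are 3 geometric isomers: (N3/PPh3 trans, NO2/SCN trans); (N3/SCN trans, NO2/PPh3 trans); (N3/NO2 trans, PPh3/SCN trans).

3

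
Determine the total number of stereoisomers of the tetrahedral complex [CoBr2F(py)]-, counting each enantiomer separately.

1

All four vertices of a tetrahedron are equivalent and mutually adjacent, so cis/trans isomerism cannot arise.
Only one geometric arrangement is possible.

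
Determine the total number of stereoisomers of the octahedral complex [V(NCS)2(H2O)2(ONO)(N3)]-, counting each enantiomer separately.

8

The six octahedral sites form three mutually perpendicular trans pairs.
Working through the distinct placements yields 6 geometric isomers: NCS cis, H2O trans; NCS trans, H2O trans; NCS cis, H2O cis (3 arrangements, 2 chiral); NCS trans, H2O cis.
Of these, 2 lack any improper symmetry element and so occur as enantiomeric pairs, giving 6 + 2 = 8 stereoisomers in total.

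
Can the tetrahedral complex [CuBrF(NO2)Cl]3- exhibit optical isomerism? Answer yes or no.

All four vertices of a tetrahedron are equivalent and mutually adjacent, so cis/trans isomerism cannot arise.
Only one geometric arrangement is possible; it has no improper symmetry element, so it exists as a pair of enantiomers (2 stereoisomers).

yes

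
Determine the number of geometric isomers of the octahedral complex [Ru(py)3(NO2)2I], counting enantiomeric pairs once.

3

Working through the distinct placements yields 3 geometric isomers: py mer, NO2 cis; py mer, NO2 trans; py fac, NO2 cis.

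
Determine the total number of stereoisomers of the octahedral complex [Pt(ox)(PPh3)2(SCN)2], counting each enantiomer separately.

An octahedron has six vertices in three trans pairs; every non-trans pair is cis.
Each ox is bidentate and must span two cis positions.
Systematic placement gives 3 geometric isomers: PPh3 trans, SCN cis; PPh3 cis, SCN cis (chiral); PPh3 cis, SCN trans.
One of these lacks any improper symmetry element and so occurs as an enantiomeric pair, giving 3 + 1 = 4 stereoisomers in total.

4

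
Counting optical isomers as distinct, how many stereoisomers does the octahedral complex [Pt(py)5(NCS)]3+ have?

The six octahedral sites form three mutually perpendicular trans pairs.
Only one geometric arrangement is possible.

1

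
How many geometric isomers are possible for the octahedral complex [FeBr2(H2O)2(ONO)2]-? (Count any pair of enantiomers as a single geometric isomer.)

5

The distinct arrangements are (5 in all): Br trans, H2O trans, ONO trans; Br trans, H2O cis, ONO cis; Br cis, H2O cis, ONO trans; Br cis, H2O cis, ONO cis (chiral); Br cis, H2O trans, ONO cis.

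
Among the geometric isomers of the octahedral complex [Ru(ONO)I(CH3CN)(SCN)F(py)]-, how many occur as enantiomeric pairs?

15

In an octahedral complex each vertex has one trans partner and four cis neighbours.
Exhaustive case analysis gives 15 geometric isomers.
Of these, 15 lack any improper symmetry element and so occur as enantiomeric pairs, giving 15 + 15 = 30 stereoisomers in total.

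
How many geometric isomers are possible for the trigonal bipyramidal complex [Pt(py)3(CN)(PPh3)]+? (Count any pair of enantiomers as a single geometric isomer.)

4

Working through the distinct placements yields 4 geometric isomers: CN axial, PPh3 axial; CN axial, PPh3 equatorial; CN equatorial, PPh3 axial; CN equatorial, PPh3 equatorial.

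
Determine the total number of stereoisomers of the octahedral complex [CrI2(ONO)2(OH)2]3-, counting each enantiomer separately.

6

In an octahedral complex each vertex has one trans partner and four cis neighbours.
Working through the distinct placements yields 5 geometric isomers: I trans, ONO trans, OH trans; I trans, ONO cis, OH cis; I cis, ONO trans, OH cis; I cis, ONO cis, OH cis (chiral); I cis, ONO cis, OH trans.
One of these lacks any improper symmetry element and so occurs as an enantiomeric pair, giving 5 + 1 = 6 stereoisomers in total.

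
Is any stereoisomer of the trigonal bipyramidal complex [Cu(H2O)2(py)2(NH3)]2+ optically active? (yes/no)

yes

A trigonal bipyramid has two axial and three equatorial sites, which are chemically inequivalent.
Exhaustive case analysis gives 5 geometric isomers.
One of these lacks any improper symmetry element and so occurs as an enantiomeric pair, giving 5 + 1 = 6 stereoisomers in total.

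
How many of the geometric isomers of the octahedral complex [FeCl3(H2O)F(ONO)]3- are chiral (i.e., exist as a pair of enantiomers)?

The six octahedral sites form three mutually perpendicular trans pairs.
There are 4 geometric isomers: Cl mer (3 arrangements); Cl fac (chiral).
One of these lacks any improper symmetry element and so occurs as an enantiomeric pair, giving 4 + 1 = 5 stereoisomers in total.

1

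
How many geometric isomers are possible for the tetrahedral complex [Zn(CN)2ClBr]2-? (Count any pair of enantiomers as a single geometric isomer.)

Only one geometric arrangement is possible.

1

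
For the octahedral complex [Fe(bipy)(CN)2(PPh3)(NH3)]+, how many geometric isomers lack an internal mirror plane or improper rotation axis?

2

An octahedron has six vertices in three trans pairs; every non-trans pair is cis.
Each bipy is bidentate and must span two cis positions.
There are 4 geometric isomers: CN trans; CN cis (3 arrangements, 2 chiral).
Of these, 2 lack any improper symmetry element and so occur as enantiomeric pairs, giving 4 + 2 = 6 stereoisomers in total.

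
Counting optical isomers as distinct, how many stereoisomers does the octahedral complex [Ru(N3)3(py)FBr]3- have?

In an octahedral complex each vertex has one trans partner and four cis neighbours.
Working through the distinct placements yields 4 geometric isomers: N3 mer (3 arrangements); N3 fac (chiral).
One of these lacks any improper symmetry element and so occurs as an enantiomeric pair, giving 4 + 1 = 5 stereoisomers in total.

5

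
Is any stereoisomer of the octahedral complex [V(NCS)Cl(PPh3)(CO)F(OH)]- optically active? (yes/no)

An octahedron has six vertices in three trans pairs; every non-trans pair is cis.
Exhaustive case analysis gives 15 geometric isomers.
Of these, 15 lack any improper symmetry element and so occur as enantiomeric pairs, giving 15 + 15 = 30 stereoisomers in total.

yes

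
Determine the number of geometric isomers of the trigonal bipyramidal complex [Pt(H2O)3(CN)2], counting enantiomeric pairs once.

There are 3 geometric isomers: CN both axial; CN one axial, one equatorial; CN both equatorial.

3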